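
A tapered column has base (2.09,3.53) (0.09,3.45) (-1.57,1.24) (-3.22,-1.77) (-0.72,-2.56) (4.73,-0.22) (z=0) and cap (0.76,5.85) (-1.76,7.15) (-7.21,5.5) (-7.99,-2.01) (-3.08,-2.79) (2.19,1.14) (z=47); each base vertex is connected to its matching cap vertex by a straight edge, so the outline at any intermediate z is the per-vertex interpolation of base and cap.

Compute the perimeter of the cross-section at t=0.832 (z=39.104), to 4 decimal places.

Cross-section at t=0.832: each vertex is (1-t)·p0[i] + t·p1[i].
  v1: (1-0.832)·(2.09,3.53) + 0.832·(0.76,5.85) = (0.9834,5.4602)
  v2: (1-0.832)·(0.09,3.45) + 0.832·(-1.76,7.15) = (-1.4492,6.5284)
  v3: (1-0.832)·(-1.57,1.24) + 0.832·(-7.21,5.5) = (-6.2625,4.7843)
  v4: (1-0.832)·(-3.22,-1.77) + 0.832·(-7.99,-2.01) = (-7.1886,-1.9697)
  v5: (1-0.832)·(-0.72,-2.56) + 0.832·(-3.08,-2.79) = (-2.6835,-2.7514)
  v6: (1-0.832)·(4.73,-0.22) + 0.832·(2.19,1.14) = (2.6167,0.9115)
Perimeter = Σ |v_{i+1} − v_i|:
  edge 1→2: √(-2.4326² + 1.0682²) = 2.6568 (running 2.6568)
  edge 2→3: √(-4.8133² + -1.7441²) = 5.1195 (running 7.7763)
  edge 3→4: √(-0.9262² + -6.7540²) = 6.8172 (running 14.5935)
  edge 4→5: √(4.5051² + -0.7817²) = 4.5724 (running 19.1660)
  edge 5→6: √(5.3002² + 3.6629²) = 6.4428 (running 25.6087)
  edge 6→1: √(-1.6333² + 4.5487²) = 4.8331 (running 30.4418)
Perimeter = 30.4418

Perimeter at t=0.832: 30.4418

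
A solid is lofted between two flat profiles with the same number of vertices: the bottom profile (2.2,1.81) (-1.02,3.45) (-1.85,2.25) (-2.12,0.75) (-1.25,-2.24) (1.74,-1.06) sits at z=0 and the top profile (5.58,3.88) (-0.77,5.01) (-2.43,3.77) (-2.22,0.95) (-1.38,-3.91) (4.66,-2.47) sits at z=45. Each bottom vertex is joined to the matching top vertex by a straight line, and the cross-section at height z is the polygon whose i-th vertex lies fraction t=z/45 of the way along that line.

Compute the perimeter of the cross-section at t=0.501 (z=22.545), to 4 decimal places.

Perimeter at t=0.501: 22.2775

Cross-section at t=0.501: each vertex is (1-t)·p0[i] + t·p1[i].
  v1: (1-0.501)·(2.2,1.81) + 0.501·(5.58,3.88) = (3.8934,2.8471)
  v2: (1-0.501)·(-1.02,3.45) + 0.501·(-0.77,5.01) = (-0.8947,4.2316)
  v3: (1-0.501)·(-1.85,2.25) + 0.501·(-2.43,3.77) = (-2.1406,3.0115)
  v4: (1-0.501)·(-2.12,0.75) + 0.501·(-2.22,0.95) = (-2.1701,0.8502)
  v5: (1-0.501)·(-1.25,-2.24) + 0.501·(-1.38,-3.91) = (-1.3151,-3.0767)
  v6: (1-0.501)·(1.74,-1.06) + 0.501·(4.66,-2.47) = (3.2029,-1.7664)
Perimeter = Σ |v_{i+1} − v_i|:
  edge 1→2: √(-4.7881² + 1.3845²) = 4.9843 (running 4.9843)
  edge 2→3: √(-1.2458² + -1.2200²) = 1.7437 (running 6.7280)
  edge 3→4: √(-0.0295² + -2.1613²) = 2.1615 (running 8.8895)
  edge 4→5: √(0.8550² + -3.9269²) = 4.0189 (running 12.9084)
  edge 5→6: √(4.5180² + 1.3103²) = 4.7042 (running 17.6126)
  edge 6→1: √(0.6905² + 4.6135²) = 4.6649 (running 22.2775)
Perimeter = 22.2775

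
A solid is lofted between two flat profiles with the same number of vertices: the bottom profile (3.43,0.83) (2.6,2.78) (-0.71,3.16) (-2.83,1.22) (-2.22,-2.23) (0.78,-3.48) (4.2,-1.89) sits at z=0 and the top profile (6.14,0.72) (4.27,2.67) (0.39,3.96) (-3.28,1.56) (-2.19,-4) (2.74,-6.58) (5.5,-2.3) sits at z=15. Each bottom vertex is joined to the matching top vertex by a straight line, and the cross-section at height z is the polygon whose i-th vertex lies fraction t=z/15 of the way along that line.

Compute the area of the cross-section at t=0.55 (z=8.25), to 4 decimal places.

Area at t=0.55: 50.3193

Cross-section at t=0.55: each vertex is (1-t)·p0[i] + t·p1[i].
  v1: (1-0.55)·(3.43,0.83) + 0.55·(6.14,0.72) = (4.9205,0.7695)
  v2: (1-0.55)·(2.6,2.78) + 0.55·(4.27,2.67) = (3.5185,2.7195)
  v3: (1-0.55)·(-0.71,3.16) + 0.55·(0.39,3.96) = (-0.1050,3.6000)
  v4: (1-0.55)·(-2.83,1.22) + 0.55·(-3.28,1.56) = (-3.0775,1.4070)
  v5: (1-0.55)·(-2.22,-2.23) + 0.55·(-2.19,-4) = (-2.2035,-3.2035)
  v6: (1-0.55)·(0.78,-3.48) + 0.55·(2.74,-6.58) = (1.8580,-5.1850)
  v7: (1-0.55)·(4.2,-1.89) + 0.55·(5.5,-2.3) = (4.9150,-2.1155)
Shoelace sum Σ(x_i·y_{i+1} − x_{i+1}·y_i):
  i=1: 4.9205·2.7195 − 3.5185·0.7695 = +10.6738 (running +10.6738)
  i=2: 3.5185·3.6000 − -0.1050·2.7195 = +12.9521 (running +23.6260)
  i=3: -0.1050·1.4070 − -3.0775·3.6000 = +10.9313 (running +34.5572)
  i=4: -3.0775·-3.2035 − -2.2035·1.4070 = +12.9591 (running +47.5163)
  i=5: -2.2035·-5.1850 − 1.8580·-3.2035 = +17.3773 (running +64.8936)
  i=6: 1.8580·-2.1155 − 4.9150·-5.1850 = +21.5537 (running +86.4472)
  i=7: 4.9150·0.7695 − 4.9205·-2.1155 = +14.1914 (running +100.6387)
Area = |Σ|/2 = |100.6387|/2 = 50.3193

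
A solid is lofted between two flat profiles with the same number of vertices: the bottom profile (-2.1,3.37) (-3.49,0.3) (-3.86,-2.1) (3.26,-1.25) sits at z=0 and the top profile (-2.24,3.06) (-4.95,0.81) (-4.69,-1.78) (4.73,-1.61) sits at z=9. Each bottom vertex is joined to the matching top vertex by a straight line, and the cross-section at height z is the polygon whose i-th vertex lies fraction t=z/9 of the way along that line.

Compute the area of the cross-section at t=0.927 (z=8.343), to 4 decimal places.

Cross-section at t=0.927: each vertex is (1-t)·p0[i] + t·p1[i].
  v1: (1-0.927)·(-2.1,3.37) + 0.927·(-2.24,3.06) = (-2.2298,3.0826)
  v2: (1-0.927)·(-3.49,0.3) + 0.927·(-4.95,0.81) = (-4.8434,0.7728)
  v3: (1-0.927)·(-3.86,-2.1) + 0.927·(-4.69,-1.78) = (-4.6294,-1.8034)
  v4: (1-0.927)·(3.26,-1.25) + 0.927·(4.73,-1.61) = (4.6227,-1.5837)
Shoelace sum Σ(x_i·y_{i+1} − x_{i+1}·y_i):
  i=1: -2.2298·0.7728 − -4.8434·3.0826 = +13.2074 (running +13.2074)
  i=2: -4.8434·-1.8034 − -4.6294·0.7728 = +12.3119 (running +25.5193)
  i=3: -4.6294·-1.5837 − 4.6227·-1.8034 = +15.6681 (running +41.1873)
  i=4: 4.6227·3.0826 − -2.2298·-1.5837 = +10.7187 (running +51.9060)
Area = |Σ|/2 = |51.9060|/2 = 25.9530

Area at t=0.927: 25.9530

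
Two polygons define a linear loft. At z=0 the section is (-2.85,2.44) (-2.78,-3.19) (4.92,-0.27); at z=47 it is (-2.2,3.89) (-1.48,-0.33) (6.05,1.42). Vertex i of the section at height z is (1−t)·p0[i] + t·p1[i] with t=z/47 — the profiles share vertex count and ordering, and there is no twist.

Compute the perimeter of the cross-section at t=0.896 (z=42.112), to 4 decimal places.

Cross-section at t=0.896: each vertex is (1-t)·p0[i] + t·p1[i].
  v1: (1-0.896)·(-2.85,2.44) + 0.896·(-2.2,3.89) = (-2.2676,3.7392)
  v2: (1-0.896)·(-2.78,-3.19) + 0.896·(-1.48,-0.33) = (-1.6152,-0.6274)
  v3: (1-0.896)·(4.92,-0.27) + 0.896·(6.05,1.42) = (5.9325,1.2442)
Perimeter = Σ |v_{i+1} − v_i|:
  edge 1→2: √(0.6524² + -4.3666²) = 4.4151 (running 4.4151)
  edge 2→3: √(7.5477² + 1.8717²) = 7.7763 (running 12.1914)
  edge 3→1: √(-8.2001² + 2.4950²) = 8.5712 (running 20.7626)
Perimeter = 20.7626

Perimeter at t=0.896: 20.7626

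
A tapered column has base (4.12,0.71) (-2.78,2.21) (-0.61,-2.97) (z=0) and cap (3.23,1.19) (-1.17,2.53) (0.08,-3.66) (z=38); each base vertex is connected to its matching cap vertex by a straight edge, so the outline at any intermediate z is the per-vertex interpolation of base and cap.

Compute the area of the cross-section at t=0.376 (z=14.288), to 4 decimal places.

Area at t=0.376: 15.2549

Cross-section at t=0.376: each vertex is (1-t)·p0[i] + t·p1[i].
  v1: (1-0.376)·(4.12,0.71) + 0.376·(3.23,1.19) = (3.7854,0.8905)
  v2: (1-0.376)·(-2.78,2.21) + 0.376·(-1.17,2.53) = (-2.1746,2.3303)
  v3: (1-0.376)·(-0.61,-2.97) + 0.376·(0.08,-3.66) = (-0.3506,-3.2294)
Shoelace sum Σ(x_i·y_{i+1} − x_{i+1}·y_i):
  i=1: 3.7854·2.3303 − -2.1746·0.8905 = +10.7576 (running +10.7576)
  i=2: -2.1746·-3.2294 − -0.3506·2.3303 = +7.8398 (running +18.5974)
  i=3: -0.3506·0.8905 − 3.7854·-3.2294 = +11.9124 (running +30.5098)
Area = |Σ|/2 = |30.5098|/2 = 15.2549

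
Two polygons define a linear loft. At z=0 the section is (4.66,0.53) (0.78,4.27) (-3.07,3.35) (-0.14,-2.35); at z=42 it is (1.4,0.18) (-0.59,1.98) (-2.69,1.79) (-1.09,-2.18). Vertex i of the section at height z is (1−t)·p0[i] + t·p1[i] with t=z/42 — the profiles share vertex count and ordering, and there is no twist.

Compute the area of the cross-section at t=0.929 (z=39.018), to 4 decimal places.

Cross-section at t=0.929: each vertex is (1-t)·p0[i] + t·p1[i].
  v1: (1-0.929)·(4.66,0.53) + 0.929·(1.4,0.18) = (1.6315,0.2048)
  v2: (1-0.929)·(0.78,4.27) + 0.929·(-0.59,1.98) = (-0.4927,2.1426)
  v3: (1-0.929)·(-3.07,3.35) + 0.929·(-2.69,1.79) = (-2.7170,1.9008)
  v4: (1-0.929)·(-0.14,-2.35) + 0.929·(-1.09,-2.18) = (-1.0226,-2.1921)
Shoelace sum Σ(x_i·y_{i+1} − x_{i+1}·y_i):
  i=1: 1.6315·2.1426 − -0.4927·0.2048 = +3.5965 (running +3.5965)
  i=2: -0.4927·1.9008 − -2.7170·2.1426 = +4.8848 (running +8.4813)
  i=3: -2.7170·-2.1921 − -1.0226·1.9008 = +7.8994 (running +16.3807)
  i=4: -1.0226·0.2048 − 1.6315·-2.1921 = +3.3668 (running +19.7475)
Area = |Σ|/2 = |19.7475|/2 = 9.8738

Area at t=0.929: 9.8738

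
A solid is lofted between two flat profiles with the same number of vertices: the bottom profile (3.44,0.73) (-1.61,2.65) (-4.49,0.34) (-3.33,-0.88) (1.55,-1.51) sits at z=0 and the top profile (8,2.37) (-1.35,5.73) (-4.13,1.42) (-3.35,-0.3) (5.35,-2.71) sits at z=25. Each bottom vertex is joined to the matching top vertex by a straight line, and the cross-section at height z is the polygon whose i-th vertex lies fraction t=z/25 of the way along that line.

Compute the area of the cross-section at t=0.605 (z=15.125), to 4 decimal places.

Cross-section at t=0.605: each vertex is (1-t)·p0[i] + t·p1[i].
  v1: (1-0.605)·(3.44,0.73) + 0.605·(8,2.37) = (6.1988,1.7222)
  v2: (1-0.605)·(-1.61,2.65) + 0.605·(-1.35,5.73) = (-1.4527,4.5134)
  v3: (1-0.605)·(-4.49,0.34) + 0.605·(-4.13,1.42) = (-4.2722,0.9934)
  v4: (1-0.605)·(-3.33,-0.88) + 0.605·(-3.35,-0.3) = (-3.3421,-0.5291)
  v5: (1-0.605)·(1.55,-1.51) + 0.605·(5.35,-2.71) = (3.8490,-2.2360)
Shoelace sum Σ(x_i·y_{i+1} − x_{i+1}·y_i):
  i=1: 6.1988·4.5134 − -1.4527·1.7222 = +30.4795 (running +30.4795)
  i=2: -1.4527·0.9934 − -4.2722·4.5134 = +17.8390 (running +48.3185)
  i=3: -4.2722·-0.5291 − -3.3421·0.9934 = +5.5805 (running +53.8990)
  i=4: -3.3421·-2.2360 − 3.8490·-0.5291 = +9.5094 (running +63.4084)
  i=5: 3.8490·1.7222 − 6.1988·-2.2360 = +20.4893 (running +83.8977)
Area = |Σ|/2 = |83.8977|/2 = 41.9489

Area at t=0.605: 41.9489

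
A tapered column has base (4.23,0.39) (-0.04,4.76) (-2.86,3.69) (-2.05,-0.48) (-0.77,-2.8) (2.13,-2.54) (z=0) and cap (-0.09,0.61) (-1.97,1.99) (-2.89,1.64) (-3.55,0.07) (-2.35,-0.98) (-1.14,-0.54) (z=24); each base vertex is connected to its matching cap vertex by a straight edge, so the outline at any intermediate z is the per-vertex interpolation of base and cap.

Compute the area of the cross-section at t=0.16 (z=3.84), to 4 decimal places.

Area at t=0.16: 27.8130

Cross-section at t=0.16: each vertex is (1-t)·p0[i] + t·p1[i].
  v1: (1-0.16)·(4.23,0.39) + 0.16·(-0.09,0.61) = (3.5388,0.4252)
  v2: (1-0.16)·(-0.04,4.76) + 0.16·(-1.97,1.99) = (-0.3488,4.3168)
  v3: (1-0.16)·(-2.86,3.69) + 0.16·(-2.89,1.64) = (-2.8648,3.3620)
  v4: (1-0.16)·(-2.05,-0.48) + 0.16·(-3.55,0.07) = (-2.2900,-0.3920)
  v5: (1-0.16)·(-0.77,-2.8) + 0.16·(-2.35,-0.98) = (-1.0228,-2.5088)
  v6: (1-0.16)·(2.13,-2.54) + 0.16·(-1.14,-0.54) = (1.6068,-2.2200)
Shoelace sum Σ(x_i·y_{i+1} − x_{i+1}·y_i):
  i=1: 3.5388·4.3168 − -0.3488·0.4252 = +15.4246 (running +15.4246)
  i=2: -0.3488·3.3620 − -2.8648·4.3168 = +11.1941 (running +26.6187)
  i=3: -2.8648·-0.3920 − -2.2900·3.3620 = +8.8220 (running +35.4407)
  i=4: -2.2900·-2.5088 − -1.0228·-0.3920 = +5.3442 (running +40.7849)
  i=5: -1.0228·-2.2200 − 1.6068·-2.5088 = +6.3018 (running +47.0867)
  i=6: 1.6068·0.4252 − 3.5388·-2.2200 = +8.5393 (running +55.6260)
Area = |Σ|/2 = |55.6260|/2 = 27.8130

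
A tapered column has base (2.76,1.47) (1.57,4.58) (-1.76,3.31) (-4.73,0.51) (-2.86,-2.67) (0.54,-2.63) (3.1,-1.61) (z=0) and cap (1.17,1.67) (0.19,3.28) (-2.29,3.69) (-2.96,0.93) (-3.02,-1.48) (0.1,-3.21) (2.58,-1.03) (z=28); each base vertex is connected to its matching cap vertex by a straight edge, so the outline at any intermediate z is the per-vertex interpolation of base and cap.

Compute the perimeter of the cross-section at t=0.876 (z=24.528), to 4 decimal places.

Cross-section at t=0.876: each vertex is (1-t)·p0[i] + t·p1[i].
  v1: (1-0.876)·(2.76,1.47) + 0.876·(1.17,1.67) = (1.3672,1.6452)
  v2: (1-0.876)·(1.57,4.58) + 0.876·(0.19,3.28) = (0.3611,3.4412)
  v3: (1-0.876)·(-1.76,3.31) + 0.876·(-2.29,3.69) = (-2.2243,3.6429)
  v4: (1-0.876)·(-4.73,0.51) + 0.876·(-2.96,0.93) = (-3.1795,0.8779)
  v5: (1-0.876)·(-2.86,-2.67) + 0.876·(-3.02,-1.48) = (-3.0002,-1.6276)
  v6: (1-0.876)·(0.54,-2.63) + 0.876·(0.1,-3.21) = (0.1546,-3.1381)
  v7: (1-0.876)·(3.1,-1.61) + 0.876·(2.58,-1.03) = (2.6445,-1.1019)
Perimeter = Σ |v_{i+1} − v_i|:
  edge 1→2: √(-1.0060² + 1.7960²) = 2.0586 (running 2.0586)
  edge 2→3: √(-2.5854² + 0.2017²) = 2.5933 (running 4.6518)
  edge 3→4: √(-0.9552² + -2.7650²) = 2.9253 (running 7.5771)
  edge 4→5: √(0.1793² + -2.5055²) = 2.5119 (running 10.0890)
  edge 5→6: √(3.1547² + -1.5105²) = 3.4977 (running 13.5867)
  edge 6→7: √(2.4899² + 2.0362²) = 3.2165 (running 16.8032)
  edge 7→1: √(-1.2773² + 2.7471²) = 3.0296 (running 19.8327)
Perimeter = 19.8327

Perimeter at t=0.876: 19.8327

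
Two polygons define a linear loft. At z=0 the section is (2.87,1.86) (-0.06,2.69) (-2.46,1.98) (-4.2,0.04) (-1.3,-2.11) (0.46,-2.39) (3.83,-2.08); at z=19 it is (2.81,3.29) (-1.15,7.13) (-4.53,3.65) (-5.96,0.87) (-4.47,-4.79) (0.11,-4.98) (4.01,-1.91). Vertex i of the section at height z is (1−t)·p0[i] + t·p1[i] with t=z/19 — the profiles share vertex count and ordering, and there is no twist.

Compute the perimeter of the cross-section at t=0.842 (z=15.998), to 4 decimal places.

Perimeter at t=0.842: 31.8351

Cross-section at t=0.842: each vertex is (1-t)·p0[i] + t·p1[i].
  v1: (1-0.842)·(2.87,1.86) + 0.842·(2.81,3.29) = (2.8195,3.0641)
  v2: (1-0.842)·(-0.06,2.69) + 0.842·(-1.15,7.13) = (-0.9778,6.4285)
  v3: (1-0.842)·(-2.46,1.98) + 0.842·(-4.53,3.65) = (-4.2029,3.3861)
  v4: (1-0.842)·(-4.2,0.04) + 0.842·(-5.96,0.87) = (-5.6819,0.7389)
  v5: (1-0.842)·(-1.3,-2.11) + 0.842·(-4.47,-4.79) = (-3.9691,-4.3666)
  v6: (1-0.842)·(0.46,-2.39) + 0.842·(0.11,-4.98) = (0.1653,-4.5708)
  v7: (1-0.842)·(3.83,-2.08) + 0.842·(4.01,-1.91) = (3.9816,-1.9369)
Perimeter = Σ |v_{i+1} − v_i|:
  edge 1→2: √(-3.7973² + 3.3644²) = 5.0733 (running 5.0733)
  edge 2→3: √(-3.2252² + -3.0423²) = 4.4337 (running 9.5070)
  edge 3→4: √(-1.4790² + -2.6473²) = 3.0324 (running 12.5394)
  edge 4→5: √(1.7128² + -5.1054²) = 5.3851 (running 17.9245)
  edge 5→6: √(4.1344² + -0.2042²) = 4.1395 (running 22.0639)
  edge 6→7: √(3.8163² + 2.6339²) = 4.6370 (running 26.7009)
  edge 7→1: √(-1.1621² + 5.0009²) = 5.1342 (running 31.8351)
Perimeter = 31.8351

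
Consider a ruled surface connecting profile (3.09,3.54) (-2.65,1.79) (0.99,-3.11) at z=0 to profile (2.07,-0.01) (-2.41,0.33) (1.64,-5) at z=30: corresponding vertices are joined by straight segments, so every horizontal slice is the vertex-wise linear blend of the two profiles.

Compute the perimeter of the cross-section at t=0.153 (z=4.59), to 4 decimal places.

Perimeter at t=0.153: 18.5796

Cross-section at t=0.153: each vertex is (1-t)·p0[i] + t·p1[i].
  v1: (1-0.153)·(3.09,3.54) + 0.153·(2.07,-0.01) = (2.9339,2.9969)
  v2: (1-0.153)·(-2.65,1.79) + 0.153·(-2.41,0.33) = (-2.6133,1.5666)
  v3: (1-0.153)·(0.99,-3.11) + 0.153·(1.64,-5) = (1.0895,-3.3992)
Perimeter = Σ |v_{i+1} − v_i|:
  edge 1→2: √(-5.5472² + -1.4302²) = 5.7286 (running 5.7286)
  edge 2→3: √(3.7027² + -4.9658²) = 6.1943 (running 11.9229)
  edge 3→1: √(1.8445² + 6.3960²) = 6.6567 (running 18.5796)
Perimeter = 18.5796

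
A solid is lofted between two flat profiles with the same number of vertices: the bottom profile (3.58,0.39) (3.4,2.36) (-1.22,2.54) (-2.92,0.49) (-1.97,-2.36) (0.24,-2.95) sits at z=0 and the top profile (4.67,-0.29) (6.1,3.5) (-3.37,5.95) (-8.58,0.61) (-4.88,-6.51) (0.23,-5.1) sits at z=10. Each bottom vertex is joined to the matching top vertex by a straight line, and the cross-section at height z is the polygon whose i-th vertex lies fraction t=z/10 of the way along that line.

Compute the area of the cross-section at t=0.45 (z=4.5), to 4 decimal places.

Area at t=0.45: 56.0927

Cross-section at t=0.45: each vertex is (1-t)·p0[i] + t·p1[i].
  v1: (1-0.45)·(3.58,0.39) + 0.45·(4.67,-0.29) = (4.0705,0.0840)
  v2: (1-0.45)·(3.4,2.36) + 0.45·(6.1,3.5) = (4.6150,2.8730)
  v3: (1-0.45)·(-1.22,2.54) + 0.45·(-3.37,5.95) = (-2.1875,4.0745)
  v4: (1-0.45)·(-2.92,0.49) + 0.45·(-8.58,0.61) = (-5.4670,0.5440)
  v5: (1-0.45)·(-1.97,-2.36) + 0.45·(-4.88,-6.51) = (-3.2795,-4.2275)
  v6: (1-0.45)·(0.24,-2.95) + 0.45·(0.23,-5.1) = (0.2355,-3.9175)
Shoelace sum Σ(x_i·y_{i+1} − x_{i+1}·y_i):
  i=1: 4.0705·2.8730 − 4.6150·0.0840 = +11.3069 (running +11.3069)
  i=2: 4.6150·4.0745 − -2.1875·2.8730 = +25.0885 (running +36.3954)
  i=3: -2.1875·0.5440 − -5.4670·4.0745 = +21.0853 (running +57.4807)
  i=4: -5.4670·-4.2275 − -3.2795·0.5440 = +24.8958 (running +82.3765)
  i=5: -3.2795·-3.9175 − 0.2355·-4.2275 = +13.8430 (running +96.2195)
  i=6: 0.2355·0.0840 − 4.0705·-3.9175 = +15.9660 (running +112.1855)
Area = |Σ|/2 = |112.1855|/2 = 56.0927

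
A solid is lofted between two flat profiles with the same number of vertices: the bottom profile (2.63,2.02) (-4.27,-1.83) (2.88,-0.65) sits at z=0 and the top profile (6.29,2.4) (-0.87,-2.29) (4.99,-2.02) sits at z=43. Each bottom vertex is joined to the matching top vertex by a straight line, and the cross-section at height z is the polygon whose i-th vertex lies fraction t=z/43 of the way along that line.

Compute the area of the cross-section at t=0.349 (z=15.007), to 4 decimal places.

Cross-section at t=0.349: each vertex is (1-t)·p0[i] + t·p1[i].
  v1: (1-0.349)·(2.63,2.02) + 0.349·(6.29,2.4) = (3.9073,2.1526)
  v2: (1-0.349)·(-4.27,-1.83) + 0.349·(-0.87,-2.29) = (-3.0834,-1.9905)
  v3: (1-0.349)·(2.88,-0.65) + 0.349·(4.99,-2.02) = (3.6164,-1.1281)
Shoelace sum Σ(x_i·y_{i+1} − x_{i+1}·y_i):
  i=1: 3.9073·-1.9905 − -3.0834·2.1526 = -1.1403 (running -1.1403)
  i=2: -3.0834·-1.1281 − 3.6164·-1.9905 = +10.6770 (running +9.5367)
  i=3: 3.6164·2.1526 − 3.9073·-1.1281 = +12.1927 (running +21.7294)
Area = |Σ|/2 = |21.7294|/2 = 10.8647

Area at t=0.349: 10.8647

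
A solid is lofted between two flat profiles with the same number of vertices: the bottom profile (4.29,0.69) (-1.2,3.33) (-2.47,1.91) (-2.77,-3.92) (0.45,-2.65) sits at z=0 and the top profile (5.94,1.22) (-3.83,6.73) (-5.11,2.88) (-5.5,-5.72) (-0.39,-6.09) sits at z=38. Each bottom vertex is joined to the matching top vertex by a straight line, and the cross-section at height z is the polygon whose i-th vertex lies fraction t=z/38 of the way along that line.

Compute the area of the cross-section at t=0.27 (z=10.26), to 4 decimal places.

Cross-section at t=0.27: each vertex is (1-t)·p0[i] + t·p1[i].
  v1: (1-0.27)·(4.29,0.69) + 0.27·(5.94,1.22) = (4.7355,0.8331)
  v2: (1-0.27)·(-1.2,3.33) + 0.27·(-3.83,6.73) = (-1.9101,4.2480)
  v3: (1-0.27)·(-2.47,1.91) + 0.27·(-5.11,2.88) = (-3.1828,2.1719)
  v4: (1-0.27)·(-2.77,-3.92) + 0.27·(-5.5,-5.72) = (-3.5071,-4.4060)
  v5: (1-0.27)·(0.45,-2.65) + 0.27·(-0.39,-6.09) = (0.2232,-3.5788)
Shoelace sum Σ(x_i·y_{i+1} − x_{i+1}·y_i):
  i=1: 4.7355·4.2480 − -1.9101·0.8331 = +21.7077 (running +21.7077)
  i=2: -1.9101·2.1719 − -3.1828·4.2480 = +9.3720 (running +31.0797)
  i=3: -3.1828·-4.4060 − -3.5071·2.1719 = +21.6405 (running +52.7202)
  i=4: -3.5071·-3.5788 − 0.2232·-4.4060 = +13.5346 (running +66.2548)
  i=5: 0.2232·0.8331 − 4.7355·-3.5788 = +17.1334 (running +83.3882)
Area = |Σ|/2 = |83.3882|/2 = 41.6941

Area at t=0.27: 41.6941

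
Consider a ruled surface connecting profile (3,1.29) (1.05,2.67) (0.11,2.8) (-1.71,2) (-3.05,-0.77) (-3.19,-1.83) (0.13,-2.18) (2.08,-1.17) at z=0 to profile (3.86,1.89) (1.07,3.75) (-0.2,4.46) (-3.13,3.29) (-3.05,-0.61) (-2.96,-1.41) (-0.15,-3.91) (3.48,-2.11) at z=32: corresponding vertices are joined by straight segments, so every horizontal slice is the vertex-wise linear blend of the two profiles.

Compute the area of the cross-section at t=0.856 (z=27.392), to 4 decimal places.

Cross-section at t=0.856: each vertex is (1-t)·p0[i] + t·p1[i].
  v1: (1-0.856)·(3,1.29) + 0.856·(3.86,1.89) = (3.7362,1.8036)
  v2: (1-0.856)·(1.05,2.67) + 0.856·(1.07,3.75) = (1.0671,3.5945)
  v3: (1-0.856)·(0.11,2.8) + 0.856·(-0.2,4.46) = (-0.1554,4.2210)
  v4: (1-0.856)·(-1.71,2) + 0.856·(-3.13,3.29) = (-2.9255,3.1042)
  v5: (1-0.856)·(-3.05,-0.77) + 0.856·(-3.05,-0.61) = (-3.0500,-0.6330)
  v6: (1-0.856)·(-3.19,-1.83) + 0.856·(-2.96,-1.41) = (-2.9931,-1.4705)
  v7: (1-0.856)·(0.13,-2.18) + 0.856·(-0.15,-3.91) = (-0.1097,-3.6609)
  v8: (1-0.856)·(2.08,-1.17) + 0.856·(3.48,-2.11) = (3.2784,-1.9746)
Shoelace sum Σ(x_i·y_{i+1} − x_{i+1}·y_i):
  i=1: 3.7362·3.5945 − 1.0671·1.8036 = +11.5049 (running +11.5049)
  i=2: 1.0671·4.2210 − -0.1554·3.5945 = +5.0627 (running +16.5676)
  i=3: -0.1554·3.1042 − -2.9255·4.2210 = +11.8662 (running +28.4338)
  i=4: -2.9255·-0.6330 − -3.0500·3.1042 = +11.3199 (running +39.7537)
  i=5: -3.0500·-1.4705 − -2.9931·-0.6330 = +2.5902 (running +42.3439)
  i=6: -2.9931·-3.6609 − -0.1097·-1.4705 = +10.7962 (running +53.1401)
  i=7: -0.1097·-1.9746 − 3.2784·-3.6609 = +12.2184 (running +65.3585)
  i=8: 3.2784·1.8036 − 3.7362·-1.9746 = +13.2905 (running +78.6490)
Area = |Σ|/2 = |78.6490|/2 = 39.3245

Area at t=0.856: 39.3245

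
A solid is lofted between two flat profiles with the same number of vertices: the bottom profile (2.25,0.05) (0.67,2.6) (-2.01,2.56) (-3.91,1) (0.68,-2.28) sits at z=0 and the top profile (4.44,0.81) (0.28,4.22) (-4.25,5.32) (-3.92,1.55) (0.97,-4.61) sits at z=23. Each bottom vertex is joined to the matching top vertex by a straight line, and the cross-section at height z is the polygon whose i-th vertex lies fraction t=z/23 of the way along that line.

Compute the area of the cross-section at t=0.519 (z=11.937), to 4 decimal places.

Cross-section at t=0.519: each vertex is (1-t)·p0[i] + t·p1[i].
  v1: (1-0.519)·(2.25,0.05) + 0.519·(4.44,0.81) = (3.3866,0.4444)
  v2: (1-0.519)·(0.67,2.6) + 0.519·(0.28,4.22) = (0.4676,3.4408)
  v3: (1-0.519)·(-2.01,2.56) + 0.519·(-4.25,5.32) = (-3.1726,3.9924)
  v4: (1-0.519)·(-3.91,1) + 0.519·(-3.92,1.55) = (-3.9152,1.2854)
  v5: (1-0.519)·(0.68,-2.28) + 0.519·(0.97,-4.61) = (0.8305,-3.4893)
Shoelace sum Σ(x_i·y_{i+1} − x_{i+1}·y_i):
  i=1: 3.3866·3.4408 − 0.4676·0.4444 = +11.4448 (running +11.4448)
  i=2: 0.4676·3.9924 − -3.1726·3.4408 = +12.7829 (running +24.2277)
  i=3: -3.1726·1.2854 − -3.9152·3.9924 = +11.5530 (running +35.7807)
  i=4: -3.9152·-3.4893 − 0.8305·1.2854 = +12.5936 (running +48.3742)
  i=5: 0.8305·0.4444 − 3.3866·-3.4893 = +12.1859 (running +60.5601)
Area = |Σ|/2 = |60.5601|/2 = 30.2801

Area at t=0.519: 30.2801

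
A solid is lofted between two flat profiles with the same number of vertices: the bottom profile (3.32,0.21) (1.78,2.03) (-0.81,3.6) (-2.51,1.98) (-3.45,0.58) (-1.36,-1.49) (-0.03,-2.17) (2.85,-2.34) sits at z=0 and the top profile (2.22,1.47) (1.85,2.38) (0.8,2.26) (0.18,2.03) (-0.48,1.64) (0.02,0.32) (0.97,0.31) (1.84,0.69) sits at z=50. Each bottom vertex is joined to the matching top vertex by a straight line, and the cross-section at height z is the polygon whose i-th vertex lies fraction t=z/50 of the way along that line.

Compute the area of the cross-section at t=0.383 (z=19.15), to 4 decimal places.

Area at t=0.383: 15.0172

Cross-section at t=0.383: each vertex is (1-t)·p0[i] + t·p1[i].
  v1: (1-0.383)·(3.32,0.21) + 0.383·(2.22,1.47) = (2.8987,0.6926)
  v2: (1-0.383)·(1.78,2.03) + 0.383·(1.85,2.38) = (1.8068,2.1640)
  v3: (1-0.383)·(-0.81,3.6) + 0.383·(0.8,2.26) = (-0.1934,3.0868)
  v4: (1-0.383)·(-2.51,1.98) + 0.383·(0.18,2.03) = (-1.4797,1.9991)
  v5: (1-0.383)·(-3.45,0.58) + 0.383·(-0.48,1.64) = (-2.3125,0.9860)
  v6: (1-0.383)·(-1.36,-1.49) + 0.383·(0.02,0.32) = (-0.8315,-0.7968)
  v7: (1-0.383)·(-0.03,-2.17) + 0.383·(0.97,0.31) = (0.3530,-1.2202)
  v8: (1-0.383)·(2.85,-2.34) + 0.383·(1.84,0.69) = (2.4632,-1.1795)
Shoelace sum Σ(x_i·y_{i+1} − x_{i+1}·y_i):
  i=1: 2.8987·2.1640 − 1.8068·0.6926 = +5.0216 (running +5.0216)
  i=2: 1.8068·3.0868 − -0.1934·2.1640 = +5.9957 (running +11.0173)
  i=3: -0.1934·1.9991 − -1.4797·3.0868 = +4.1810 (running +15.1983)
  i=4: -1.4797·0.9860 − -2.3125·1.9991 = +3.1640 (running +18.3623)
  i=5: -2.3125·-0.7968 − -0.8315·0.9860 = +2.6623 (running +21.0246)
  i=6: -0.8315·-1.2202 − 0.3530·-0.7968 = +1.2958 (running +22.3204)
  i=7: 0.3530·-1.1795 − 2.4632·-1.2202 = +2.5891 (running +24.9095)
  i=8: 2.4632·0.6926 − 2.8987·-1.1795 = +5.1250 (running +30.0345)
Area = |Σ|/2 = |30.0345|/2 = 15.0172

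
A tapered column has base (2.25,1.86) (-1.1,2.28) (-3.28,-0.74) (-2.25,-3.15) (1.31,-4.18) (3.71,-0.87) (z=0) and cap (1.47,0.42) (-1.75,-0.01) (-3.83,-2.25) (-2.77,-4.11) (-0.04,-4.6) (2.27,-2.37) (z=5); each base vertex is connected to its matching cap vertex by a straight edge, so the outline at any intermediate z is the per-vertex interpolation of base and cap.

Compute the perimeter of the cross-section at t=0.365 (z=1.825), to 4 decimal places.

Cross-section at t=0.365: each vertex is (1-t)·p0[i] + t·p1[i].
  v1: (1-0.365)·(2.25,1.86) + 0.365·(1.47,0.42) = (1.9653,1.3344)
  v2: (1-0.365)·(-1.1,2.28) + 0.365·(-1.75,-0.01) = (-1.3373,1.4442)
  v3: (1-0.365)·(-3.28,-0.74) + 0.365·(-3.83,-2.25) = (-3.4807,-1.2912)
  v4: (1-0.365)·(-2.25,-3.15) + 0.365·(-2.77,-4.11) = (-2.4398,-3.5004)
  v5: (1-0.365)·(1.31,-4.18) + 0.365·(-0.04,-4.6) = (0.8173,-4.3333)
  v6: (1-0.365)·(3.71,-0.87) + 0.365·(2.27,-2.37) = (3.1844,-1.4175)
Perimeter = Σ |v_{i+1} − v_i|:
  edge 1→2: √(-3.3026² + 0.1098²) = 3.3044 (running 3.3044)
  edge 2→3: √(-2.1435² + -2.7353²) = 3.4751 (running 6.7795)
  edge 3→4: √(1.0409² + -2.2092²) = 2.4422 (running 9.2217)
  edge 4→5: √(3.2571² + -0.8329²) = 3.3619 (running 12.5836)
  edge 5→6: √(2.3672² + 2.9158²) = 3.7557 (running 16.3393)
  edge 6→1: √(-1.2191² + 2.7519²) = 3.0098 (running 19.3491)
Perimeter = 19.3491

Perimeter at t=0.365: 19.3491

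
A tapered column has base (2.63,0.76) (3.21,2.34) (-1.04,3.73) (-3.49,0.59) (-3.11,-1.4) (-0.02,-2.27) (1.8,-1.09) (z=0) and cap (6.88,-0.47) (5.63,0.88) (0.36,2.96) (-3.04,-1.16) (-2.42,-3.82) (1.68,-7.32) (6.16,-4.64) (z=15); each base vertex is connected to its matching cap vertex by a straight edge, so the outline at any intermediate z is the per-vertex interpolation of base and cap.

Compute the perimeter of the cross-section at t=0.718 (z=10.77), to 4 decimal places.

Cross-section at t=0.718: each vertex is (1-t)·p0[i] + t·p1[i].
  v1: (1-0.718)·(2.63,0.76) + 0.718·(6.88,-0.47) = (5.6815,-0.1231)
  v2: (1-0.718)·(3.21,2.34) + 0.718·(5.63,0.88) = (4.9476,1.2917)
  v3: (1-0.718)·(-1.04,3.73) + 0.718·(0.36,2.96) = (-0.0348,3.1771)
  v4: (1-0.718)·(-3.49,0.59) + 0.718·(-3.04,-1.16) = (-3.1669,-0.6665)
  v5: (1-0.718)·(-3.11,-1.4) + 0.718·(-2.42,-3.82) = (-2.6146,-3.1376)
  v6: (1-0.718)·(-0.02,-2.27) + 0.718·(1.68,-7.32) = (1.2006,-5.8959)
  v7: (1-0.718)·(1.8,-1.09) + 0.718·(6.16,-4.64) = (4.9305,-3.6389)
Perimeter = Σ |v_{i+1} − v_i|:
  edge 1→2: √(-0.7339² + 1.4149²) = 1.5939 (running 1.5939)
  edge 2→3: √(-4.9824² + 1.8854²) = 5.3272 (running 6.9211)
  edge 3→4: √(-3.1321² + -3.8436²) = 4.9582 (running 11.8792)
  edge 4→5: √(0.5523² + -2.4711²) = 2.5320 (running 14.4113)
  edge 5→6: √(3.8152² + -2.7583²) = 4.7079 (running 19.1192)
  edge 6→7: √(3.7299² + 2.2570²) = 4.3596 (running 23.4787)
  edge 7→1: √(0.7510² + 3.5158²) = 3.5951 (running 27.0738)
Perimeter = 27.0738

Perimeter at t=0.718: 27.0738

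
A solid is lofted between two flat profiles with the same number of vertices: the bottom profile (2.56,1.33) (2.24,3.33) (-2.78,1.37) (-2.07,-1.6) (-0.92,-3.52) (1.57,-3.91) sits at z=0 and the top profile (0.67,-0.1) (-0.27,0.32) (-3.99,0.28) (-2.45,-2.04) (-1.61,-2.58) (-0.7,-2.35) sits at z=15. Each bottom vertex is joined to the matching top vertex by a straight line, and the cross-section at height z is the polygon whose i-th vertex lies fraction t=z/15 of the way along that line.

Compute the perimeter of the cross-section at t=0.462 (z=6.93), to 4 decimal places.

Cross-section at t=0.462: each vertex is (1-t)·p0[i] + t·p1[i].
  v1: (1-0.462)·(2.56,1.33) + 0.462·(0.67,-0.1) = (1.6868,0.6693)
  v2: (1-0.462)·(2.24,3.33) + 0.462·(-0.27,0.32) = (1.0804,1.9394)
  v3: (1-0.462)·(-2.78,1.37) + 0.462·(-3.99,0.28) = (-3.3390,0.8664)
  v4: (1-0.462)·(-2.07,-1.6) + 0.462·(-2.45,-2.04) = (-2.2456,-1.8033)
  v5: (1-0.462)·(-0.92,-3.52) + 0.462·(-1.61,-2.58) = (-1.2388,-3.0857)
  v6: (1-0.462)·(1.57,-3.91) + 0.462·(-0.7,-2.35) = (0.5213,-3.1893)
Perimeter = Σ |v_{i+1} − v_i|:
  edge 1→2: √(-0.6064² + 1.2700²) = 1.4074 (running 1.4074)
  edge 2→3: √(-4.4194² + -1.0730²) = 4.5478 (running 5.9552)
  edge 3→4: √(1.0935² + -2.6697²) = 2.8850 (running 8.8401)
  edge 4→5: √(1.0068² + -1.2824²) = 1.6304 (running 10.4706)
  edge 5→6: √(1.7600² + -0.1036²) = 1.7631 (running 12.2336)
  edge 6→1: √(1.1656² + 3.8586²) = 4.0308 (running 16.2645)
Perimeter = 16.2645

Perimeter at t=0.462: 16.2645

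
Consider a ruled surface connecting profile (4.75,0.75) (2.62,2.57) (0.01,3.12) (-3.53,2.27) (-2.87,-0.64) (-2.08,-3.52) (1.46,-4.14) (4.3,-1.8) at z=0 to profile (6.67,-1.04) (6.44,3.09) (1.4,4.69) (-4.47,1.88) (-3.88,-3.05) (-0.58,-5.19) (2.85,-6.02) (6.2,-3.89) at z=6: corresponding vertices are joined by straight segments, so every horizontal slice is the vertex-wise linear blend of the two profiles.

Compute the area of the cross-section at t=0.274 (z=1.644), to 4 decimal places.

Area at t=0.274: 54.3103

Cross-section at t=0.274: each vertex is (1-t)·p0[i] + t·p1[i].
  v1: (1-0.274)·(4.75,0.75) + 0.274·(6.67,-1.04) = (5.2761,0.2595)
  v2: (1-0.274)·(2.62,2.57) + 0.274·(6.44,3.09) = (3.6667,2.7125)
  v3: (1-0.274)·(0.01,3.12) + 0.274·(1.4,4.69) = (0.3909,3.5502)
  v4: (1-0.274)·(-3.53,2.27) + 0.274·(-4.47,1.88) = (-3.7876,2.1631)
  v5: (1-0.274)·(-2.87,-0.64) + 0.274·(-3.88,-3.05) = (-3.1467,-1.3003)
  v6: (1-0.274)·(-2.08,-3.52) + 0.274·(-0.58,-5.19) = (-1.6690,-3.9776)
  v7: (1-0.274)·(1.46,-4.14) + 0.274·(2.85,-6.02) = (1.8409,-4.6551)
  v8: (1-0.274)·(4.3,-1.8) + 0.274·(6.2,-3.89) = (4.8206,-2.3727)
Shoelace sum Σ(x_i·y_{i+1} − x_{i+1}·y_i):
  i=1: 5.2761·2.7125 − 3.6667·0.2595 = +13.3596 (running +13.3596)
  i=2: 3.6667·3.5502 − 0.3909·2.7125 = +11.9572 (running +25.3168)
  i=3: 0.3909·2.1631 − -3.7876·3.5502 = +14.2920 (running +39.6088)
  i=4: -3.7876·-1.3003 − -3.1467·2.1631 = +11.7320 (running +51.3407)
  i=5: -3.1467·-3.9776 − -1.6690·-1.3003 = +10.3461 (running +61.6869)
  i=6: -1.6690·-4.6551 − 1.8409·-3.9776 = +15.0916 (running +76.7785)
  i=7: 1.8409·-2.3727 − 4.8206·-4.6551 = +18.0727 (running +94.8512)
  i=8: 4.8206·0.2595 − 5.2761·-2.3727 = +13.7695 (running +108.6207)
Area = |Σ|/2 = |108.6207|/2 = 54.3103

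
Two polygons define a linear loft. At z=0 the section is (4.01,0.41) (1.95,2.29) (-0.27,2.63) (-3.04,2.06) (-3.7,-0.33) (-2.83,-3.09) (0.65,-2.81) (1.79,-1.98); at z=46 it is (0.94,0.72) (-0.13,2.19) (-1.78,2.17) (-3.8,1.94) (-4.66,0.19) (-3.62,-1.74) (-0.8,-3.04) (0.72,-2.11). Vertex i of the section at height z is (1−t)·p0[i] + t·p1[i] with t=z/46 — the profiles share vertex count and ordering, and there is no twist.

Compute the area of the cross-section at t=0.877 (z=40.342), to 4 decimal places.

Area at t=0.877: 22.9436

Cross-section at t=0.877: each vertex is (1-t)·p0[i] + t·p1[i].
  v1: (1-0.877)·(4.01,0.41) + 0.877·(0.94,0.72) = (1.3176,0.6819)
  v2: (1-0.877)·(1.95,2.29) + 0.877·(-0.13,2.19) = (0.1258,2.2023)
  v3: (1-0.877)·(-0.27,2.63) + 0.877·(-1.78,2.17) = (-1.5943,2.2266)
  v4: (1-0.877)·(-3.04,2.06) + 0.877·(-3.8,1.94) = (-3.7065,1.9548)
  v5: (1-0.877)·(-3.7,-0.33) + 0.877·(-4.66,0.19) = (-4.5419,0.1260)
  v6: (1-0.877)·(-2.83,-3.09) + 0.877·(-3.62,-1.74) = (-3.5228,-1.9060)
  v7: (1-0.877)·(0.65,-2.81) + 0.877·(-0.8,-3.04) = (-0.6217,-3.0117)
  v8: (1-0.877)·(1.79,-1.98) + 0.877·(0.72,-2.11) = (0.8516,-2.0940)
Shoelace sum Σ(x_i·y_{i+1} − x_{i+1}·y_i):
  i=1: 1.3176·2.2023 − 0.1258·0.6819 = +2.8160 (running +2.8160)
  i=2: 0.1258·2.2266 − -1.5943·2.2023 = +3.7913 (running +6.6072)
  i=3: -1.5943·1.9548 − -3.7065·2.2266 = +5.1364 (running +11.7437)
  i=4: -3.7065·0.1260 − -4.5419·1.9548 = +8.4112 (running +20.1549)
  i=5: -4.5419·-1.9060 − -3.5228·0.1260 = +9.1011 (running +29.2560)
  i=6: -3.5228·-3.0117 − -0.6217·-1.9060 = +9.4248 (running +38.6809)
  i=7: -0.6217·-2.0940 − 0.8516·-3.0117 = +3.8665 (running +42.5474)
  i=8: 0.8516·0.6819 − 1.3176·-2.0940 = +3.3398 (running +45.8872)
Area = |Σ|/2 = |45.8872|/2 = 22.9436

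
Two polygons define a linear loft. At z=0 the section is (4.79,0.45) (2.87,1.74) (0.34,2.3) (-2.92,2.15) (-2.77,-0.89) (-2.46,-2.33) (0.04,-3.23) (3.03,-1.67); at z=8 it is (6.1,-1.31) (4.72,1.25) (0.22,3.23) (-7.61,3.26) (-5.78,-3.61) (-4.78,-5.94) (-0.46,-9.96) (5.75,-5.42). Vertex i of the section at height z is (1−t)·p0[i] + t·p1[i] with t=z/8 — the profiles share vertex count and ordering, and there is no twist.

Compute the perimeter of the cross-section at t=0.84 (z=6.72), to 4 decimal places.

Cross-section at t=0.84: each vertex is (1-t)·p0[i] + t·p1[i].
  v1: (1-0.84)·(4.79,0.45) + 0.84·(6.1,-1.31) = (5.8904,-1.0284)
  v2: (1-0.84)·(2.87,1.74) + 0.84·(4.72,1.25) = (4.4240,1.3284)
  v3: (1-0.84)·(0.34,2.3) + 0.84·(0.22,3.23) = (0.2392,3.0812)
  v4: (1-0.84)·(-2.92,2.15) + 0.84·(-7.61,3.26) = (-6.8596,3.0824)
  v5: (1-0.84)·(-2.77,-0.89) + 0.84·(-5.78,-3.61) = (-5.2984,-3.1748)
  v6: (1-0.84)·(-2.46,-2.33) + 0.84·(-4.78,-5.94) = (-4.4088,-5.3624)
  v7: (1-0.84)·(0.04,-3.23) + 0.84·(-0.46,-9.96) = (-0.3800,-8.8832)
  v8: (1-0.84)·(3.03,-1.67) + 0.84·(5.75,-5.42) = (5.3148,-4.8200)
Perimeter = Σ |v_{i+1} − v_i|:
  edge 1→2: √(-1.4664² + 2.3568²) = 2.7758 (running 2.7758)
  edge 2→3: √(-4.1848² + 1.7528²) = 4.5371 (running 7.3128)
  edge 3→4: √(-7.0988² + 0.0012²) = 7.0988 (running 14.4116)
  edge 4→5: √(1.5612² + -6.2572²) = 6.4490 (running 20.8606)
  edge 5→6: √(0.8896² + -2.1876²) = 2.3616 (running 23.2222)
  edge 6→7: √(4.0288² + -3.5208²) = 5.3504 (running 28.5726)
  edge 7→8: √(5.6948² + 4.0632²) = 6.9957 (running 35.5684)
  edge 8→1: √(0.5756² + 3.7916²) = 3.8350 (running 39.4034)
Perimeter = 39.4034

Perimeter at t=0.84: 39.4034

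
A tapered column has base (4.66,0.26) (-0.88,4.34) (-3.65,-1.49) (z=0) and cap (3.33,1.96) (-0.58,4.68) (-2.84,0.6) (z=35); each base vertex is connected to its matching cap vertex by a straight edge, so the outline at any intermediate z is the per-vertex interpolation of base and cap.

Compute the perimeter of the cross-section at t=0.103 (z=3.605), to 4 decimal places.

Cross-section at t=0.103: each vertex is (1-t)·p0[i] + t·p1[i].
  v1: (1-0.103)·(4.66,0.26) + 0.103·(3.33,1.96) = (4.5230,0.4351)
  v2: (1-0.103)·(-0.88,4.34) + 0.103·(-0.58,4.68) = (-0.8491,4.3750)
  v3: (1-0.103)·(-3.65,-1.49) + 0.103·(-2.84,0.6) = (-3.5666,-1.2747)
Perimeter = Σ |v_{i+1} − v_i|:
  edge 1→2: √(-5.3721² + 3.9399²) = 6.6620 (running 6.6620)
  edge 2→3: √(-2.7175² + -5.6498²) = 6.2693 (running 12.9313)
  edge 3→1: √(8.0896² + 1.7098²) = 8.2683 (running 21.1996)
Perimeter = 21.1996

Perimeter at t=0.103: 21.1996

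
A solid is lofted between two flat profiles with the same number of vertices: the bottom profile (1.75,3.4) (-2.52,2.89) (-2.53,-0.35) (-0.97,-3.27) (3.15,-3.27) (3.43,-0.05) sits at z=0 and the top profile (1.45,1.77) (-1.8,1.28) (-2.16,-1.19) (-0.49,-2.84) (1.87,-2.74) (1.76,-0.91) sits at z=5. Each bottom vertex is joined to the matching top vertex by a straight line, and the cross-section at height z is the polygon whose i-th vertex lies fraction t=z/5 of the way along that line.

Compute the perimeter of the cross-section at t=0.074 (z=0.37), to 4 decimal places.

Perimeter at t=0.074: 21.4997

Cross-section at t=0.074: each vertex is (1-t)·p0[i] + t·p1[i].
  v1: (1-0.074)·(1.75,3.4) + 0.074·(1.45,1.77) = (1.7278,3.2794)
  v2: (1-0.074)·(-2.52,2.89) + 0.074·(-1.8,1.28) = (-2.4667,2.7709)
  v3: (1-0.074)·(-2.53,-0.35) + 0.074·(-2.16,-1.19) = (-2.5026,-0.4122)
  v4: (1-0.074)·(-0.97,-3.27) + 0.074·(-0.49,-2.84) = (-0.9345,-3.2382)
  v5: (1-0.074)·(3.15,-3.27) + 0.074·(1.87,-2.74) = (3.0553,-3.2308)
  v6: (1-0.074)·(3.43,-0.05) + 0.074·(1.76,-0.91) = (3.3064,-0.1136)
Perimeter = Σ |v_{i+1} − v_i|:
  edge 1→2: √(-4.1945² + -0.5085²) = 4.2252 (running 4.2252)
  edge 2→3: √(-0.0359² + -3.1830²) = 3.1832 (running 7.4085)
  edge 3→4: √(1.5681² + -2.8260²) = 3.2319 (running 10.6404)
  edge 4→5: √(3.9898² + 0.0074²) = 3.9898 (running 14.6302)
  edge 5→6: √(0.2511² + 3.1171²) = 3.1272 (running 17.7574)
  edge 6→1: √(-1.5786² + 3.3930²) = 3.7423 (running 21.4997)
Perimeter = 21.4997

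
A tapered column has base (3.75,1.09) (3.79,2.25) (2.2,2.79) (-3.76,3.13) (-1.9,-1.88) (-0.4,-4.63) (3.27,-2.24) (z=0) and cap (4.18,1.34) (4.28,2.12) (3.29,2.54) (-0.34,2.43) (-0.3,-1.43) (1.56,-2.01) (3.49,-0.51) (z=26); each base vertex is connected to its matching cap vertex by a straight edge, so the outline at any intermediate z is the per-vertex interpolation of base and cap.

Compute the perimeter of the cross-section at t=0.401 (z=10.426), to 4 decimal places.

Cross-section at t=0.401: each vertex is (1-t)·p0[i] + t·p1[i].
  v1: (1-0.401)·(3.75,1.09) + 0.401·(4.18,1.34) = (3.9224,1.1903)
  v2: (1-0.401)·(3.79,2.25) + 0.401·(4.28,2.12) = (3.9865,2.1979)
  v3: (1-0.401)·(2.2,2.79) + 0.401·(3.29,2.54) = (2.6371,2.6898)
  v4: (1-0.401)·(-3.76,3.13) + 0.401·(-0.34,2.43) = (-2.3886,2.8493)
  v5: (1-0.401)·(-1.9,-1.88) + 0.401·(-0.3,-1.43) = (-1.2584,-1.6995)
  v6: (1-0.401)·(-0.4,-4.63) + 0.401·(1.56,-2.01) = (0.3860,-3.5794)
  v7: (1-0.401)·(3.27,-2.24) + 0.401·(3.49,-0.51) = (3.3582,-1.5463)
Perimeter = Σ |v_{i+1} − v_i|:
  edge 1→2: √(0.0641² + 1.0076²) = 1.0097 (running 1.0097)
  edge 2→3: √(-1.3494² + 0.4919²) = 1.4363 (running 2.4459)
  edge 3→4: √(-5.0257² + 0.1595²) = 5.0282 (running 7.4741)
  edge 4→5: √(1.1302² + -4.5488²) = 4.6871 (running 12.1613)
  edge 5→6: √(1.6444² + -1.8798²) = 2.4975 (running 14.6588)
  edge 6→7: √(2.9723² + 2.0331²) = 3.6011 (running 18.2599)
  edge 7→1: √(0.5642² + 2.7365²) = 2.7941 (running 21.0540)
Perimeter = 21.0540

Perimeter at t=0.401: 21.0540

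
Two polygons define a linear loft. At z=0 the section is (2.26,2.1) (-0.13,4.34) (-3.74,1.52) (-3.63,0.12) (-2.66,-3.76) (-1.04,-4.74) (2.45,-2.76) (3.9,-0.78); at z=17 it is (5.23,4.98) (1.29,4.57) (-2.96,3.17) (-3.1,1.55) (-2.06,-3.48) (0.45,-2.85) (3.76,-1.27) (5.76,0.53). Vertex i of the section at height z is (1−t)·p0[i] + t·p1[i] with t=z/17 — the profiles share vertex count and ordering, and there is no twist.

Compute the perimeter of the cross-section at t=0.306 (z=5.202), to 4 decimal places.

Perimeter at t=0.306: 25.4840

Cross-section at t=0.306: each vertex is (1-t)·p0[i] + t·p1[i].
  v1: (1-0.306)·(2.26,2.1) + 0.306·(5.23,4.98) = (3.1688,2.9813)
  v2: (1-0.306)·(-0.13,4.34) + 0.306·(1.29,4.57) = (0.3045,4.4104)
  v3: (1-0.306)·(-3.74,1.52) + 0.306·(-2.96,3.17) = (-3.5013,2.0249)
  v4: (1-0.306)·(-3.63,0.12) + 0.306·(-3.1,1.55) = (-3.4678,0.5576)
  v5: (1-0.306)·(-2.66,-3.76) + 0.306·(-2.06,-3.48) = (-2.4764,-3.6743)
  v6: (1-0.306)·(-1.04,-4.74) + 0.306·(0.45,-2.85) = (-0.5841,-4.1617)
  v7: (1-0.306)·(2.45,-2.76) + 0.306·(3.76,-1.27) = (2.8509,-2.3041)
  v8: (1-0.306)·(3.9,-0.78) + 0.306·(5.76,0.53) = (4.4692,-0.3791)
Perimeter = Σ |v_{i+1} − v_i|:
  edge 1→2: √(-2.8643² + 1.4291²) = 3.2010 (running 3.2010)
  edge 2→3: √(-3.8058² + -2.3855²) = 4.4917 (running 7.6927)
  edge 3→4: √(0.0335² + -1.4673²) = 1.4677 (running 9.1604)
  edge 4→5: √(0.9914² + -4.2319²) = 4.3465 (running 13.5069)
  edge 5→6: √(1.8923² + -0.4873²) = 1.9541 (running 15.4609)
  edge 6→7: √(3.4349² + 1.8576²) = 3.9050 (running 19.3660)
  edge 7→8: √(1.6183² + 1.9249²) = 2.5148 (running 21.8808)
  edge 8→1: √(-1.3003² + 3.3604²) = 3.6032 (running 25.4840)
Perimeter = 25.4840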